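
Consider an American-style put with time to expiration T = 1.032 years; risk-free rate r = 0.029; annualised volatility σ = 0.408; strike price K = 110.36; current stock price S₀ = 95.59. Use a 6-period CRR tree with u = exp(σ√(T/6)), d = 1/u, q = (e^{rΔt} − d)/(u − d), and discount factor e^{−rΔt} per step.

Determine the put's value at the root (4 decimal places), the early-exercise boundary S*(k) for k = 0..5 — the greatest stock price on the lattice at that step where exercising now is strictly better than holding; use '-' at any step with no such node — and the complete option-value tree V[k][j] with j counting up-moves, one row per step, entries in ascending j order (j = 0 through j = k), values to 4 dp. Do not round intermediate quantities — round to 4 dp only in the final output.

price = 24.1531
boundary = - - - 57.5377 68.1458 80.7097
tree:
24.1531
32.5956 14.9836
42.3878 22.0086 7.2996
52.8223 31.1874 11.9945 2.1357
61.7791 42.2142 19.2074 4.0690 0.0000
69.3416 52.8223 29.6503 7.7524 0.0000 0.0000
75.7268 61.7791 42.2142 14.7700 0.0000 0.0000 0.0000

params: Δt=0.17200 u=1.18437 d=0.84433 q=0.47250 e^(-rΔt)=0.99502
t_6 payoffs: 75.7268 61.7791 42.2142 14.7700 0.0000 0.0000 0.0000
t_5: node(5,0) S=41.0184 payoff=69.3416 vs cont=68.7925 → 69.3416 [stop]  node(5,1) S=57.5377 payoff=52.8223 vs cont=52.2732 → 52.8223 [stop]  node(5,2) S=80.7097 payoff=29.6503 vs cont=29.1012 → 29.6503 [stop]  node(5,3) S=113.2137 payoff=0.0000 vs cont=7.7524 → 7.7524 [wait]  node(5,4) S=158.8081 payoff=0.0000 vs cont=0.0000 → 0.0000 [wait]  node(5,5) S=222.7645 payoff=0.0000 vs cont=0.0000 → 0.0000 [wait]  ⇒ S*(5)=80.7097
t_4: node(4,0) S=48.5809 payoff=61.7791 vs cont=61.2300 → 61.7791 [stop]  node(4,1) S=68.1458 payoff=42.2142 vs cont=41.6651 → 42.2142 [stop]  node(4,2) S=95.5900 payoff=14.7700 vs cont=19.2074 → 19.2074 [wait]  node(4,3) S=134.0867 payoff=0.0000 vs cont=4.0690 → 4.0690 [wait]  node(4,4) S=188.0872 payoff=0.0000 vs cont=0.0000 → 0.0000 [wait]  ⇒ S*(4)=68.1458
t_3: node(3,0) S=57.5377 payoff=52.8223 vs cont=52.2732 → 52.8223 [stop]  node(3,1) S=80.7097 payoff=29.6503 vs cont=31.1874 → 31.1874 [wait]  node(3,2) S=113.2137 payoff=0.0000 vs cont=11.9945 → 11.9945 [wait]  node(3,3) S=158.8081 payoff=0.0000 vs cont=2.1357 → 2.1357 [wait]  ⇒ S*(3)=57.5377
t_2: node(2,0) S=68.1458 payoff=42.2142 vs cont=42.3878 → 42.3878 [wait]  node(2,1) S=95.5900 payoff=14.7700 vs cont=22.0086 → 22.0086 [wait]  node(2,2) S=134.0867 payoff=0.0000 vs cont=7.2996 → 7.2996 [wait]  ⇒ S*(2)=-
t_1: node(1,0) S=80.7097 payoff=29.6503 vs cont=32.5956 → 32.5956 [wait]  node(1,1) S=113.2137 payoff=0.0000 vs cont=14.9836 → 14.9836 [wait]  ⇒ S*(1)=-
t_0: node(0,0) S=95.5900 payoff=14.7700 vs cont=24.1531 → 24.1531 [wait]  ⇒ S*(0)=-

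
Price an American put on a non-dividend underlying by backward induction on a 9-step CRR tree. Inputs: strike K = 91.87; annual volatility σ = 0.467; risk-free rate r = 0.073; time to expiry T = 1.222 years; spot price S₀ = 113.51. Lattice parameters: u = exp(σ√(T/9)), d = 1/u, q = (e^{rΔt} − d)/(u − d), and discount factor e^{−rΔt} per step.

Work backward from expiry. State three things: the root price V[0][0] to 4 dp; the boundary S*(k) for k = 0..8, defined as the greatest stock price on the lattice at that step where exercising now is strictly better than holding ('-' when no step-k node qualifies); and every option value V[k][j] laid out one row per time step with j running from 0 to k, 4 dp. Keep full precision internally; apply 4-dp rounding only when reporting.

price = 8.8933
boundary = - - - - 57.0296 48.0138 57.0296 67.7382 57.0296
tree:
8.8933
13.0924 4.6326
18.7574 7.3666 1.8348
26.0365 11.4400 3.2076 0.4199
34.8404 17.2549 5.5217 0.8248 0.0000
43.8562 25.0924 9.3159 1.6203 0.0000 0.0000
51.4466 34.8404 15.2925 3.1831 0.0000 0.0000 0.0000
57.8371 43.8562 24.1318 6.2532 0.0000 0.0000 0.0000 0.0000
63.2173 51.4466 34.8404 12.2841 0.0000 0.0000 0.0000 0.0000 0.0000
67.7469 57.8371 43.8562 24.1318 0.0000 0.0000 0.0000 0.0000 0.0000 0.0000

Δt=0.13578, u=1.18777, d=0.84191, q=0.48589, disc=e^(-rΔt)=0.99014
k=9 terminal: V=max(K-S,0) → 67.7469 57.8371 43.8562 24.1318 0.0000 0.0000 0.0000 0.0000 0.0000 0.0000
k=8: j=0 S=28.6527 intr=63.2173 cont=62.3112 V=63.2173[EX]; j=1 S=40.4234 intr=51.4466 cont=50.5405 V=51.4466[EX]; j=2 S=57.0296 intr=34.8404 cont=33.9343 V=34.8404[EX]; j=3 S=80.4576 intr=11.4124 cont=12.2841 V=12.2841[hold]; j=4 S=113.5100 intr=0.0000 cont=0.0000 V=0.0000[hold]; j=5 S=160.1405 intr=0.0000 cont=0.0000 V=0.0000[hold]; j=6 S=225.9271 intr=0.0000 cont=0.0000 V=0.0000[hold]; j=7 S=318.7391 intr=0.0000 cont=0.0000 V=0.0000[hold]; j=8 S=449.6788 intr=0.0000 cont=0.0000 V=0.0000[hold]  S*(8)=57.0296
k=7: j=0 S=34.0329 intr=57.8371 cont=56.9310 V=57.8371[EX]; j=1 S=48.0138 intr=43.8562 cont=42.9501 V=43.8562[EX]; j=2 S=67.7382 intr=24.1318 cont=23.6451 V=24.1318[EX]; j=3 S=95.5654 intr=0.0000 cont=6.2532 V=6.2532[hold]; j=4 S=134.8241 intr=0.0000 cont=0.0000 V=0.0000[hold]; j=5 S=190.2106 intr=0.0000 cont=0.0000 V=0.0000[hold]; j=6 S=268.3501 intr=0.0000 cont=0.0000 V=0.0000[hold]; j=7 S=378.5898 intr=0.0000 cont=0.0000 V=0.0000[hold]  S*(7)=67.7382
k=6: j=0 S=40.4234 intr=51.4466 cont=50.5405 V=51.4466[EX]; j=1 S=57.0296 intr=34.8404 cont=33.9343 V=34.8404[EX]; j=2 S=80.4576 intr=11.4124 cont=15.2925 V=15.2925[hold]; j=3 S=113.5100 intr=0.0000 cont=3.1831 V=3.1831[hold]; j=4 S=160.1405 intr=0.0000 cont=0.0000 V=0.0000[hold]; j=5 S=225.9271 intr=0.0000 cont=0.0000 V=0.0000[hold]; j=6 S=318.7391 intr=0.0000 cont=0.0000 V=0.0000[hold]  S*(6)=57.0296
k=5: j=0 S=48.0138 intr=43.8562 cont=42.9501 V=43.8562[EX]; j=1 S=67.7382 intr=24.1318 cont=25.0924 V=25.0924[hold]; j=2 S=95.5654 intr=0.0000 cont=9.3159 V=9.3159[hold]; j=3 S=134.8241 intr=0.0000 cont=1.6203 V=1.6203[hold]; j=4 S=190.2106 intr=0.0000 cont=0.0000 V=0.0000[hold]; j=5 S=268.3501 intr=0.0000 cont=0.0000 V=0.0000[hold]  S*(5)=48.0138
k=4: j=0 S=57.0296 intr=34.8404 cont=34.3965 V=34.8404[EX]; j=1 S=80.4576 intr=11.4124 cont=17.2549 V=17.2549[hold]; j=2 S=113.5100 intr=0.0000 cont=5.5217 V=5.5217[hold]; j=3 S=160.1405 intr=0.0000 cont=0.8248 V=0.8248[hold]; j=4 S=225.9271 intr=0.0000 cont=0.0000 V=0.0000[hold]  S*(4)=57.0296
k=3: j=0 S=67.7382 intr=24.1318 cont=26.0365 V=26.0365[hold]; j=1 S=95.5654 intr=0.0000 cont=11.4400 V=11.4400[hold]; j=2 S=134.8241 intr=0.0000 cont=3.2076 V=3.2076[hold]; j=3 S=190.2106 intr=0.0000 cont=0.4199 V=0.4199[hold]  S*(3)=-
k=2: j=0 S=80.4576 intr=11.4124 cont=18.7574 V=18.7574[hold]; j=1 S=113.5100 intr=0.0000 cont=7.3666 V=7.3666[hold]; j=2 S=160.1405 intr=0.0000 cont=1.8348 V=1.8348[hold]  S*(2)=-
k=1: j=0 S=95.5654 intr=0.0000 cont=13.0924 V=13.0924[hold]; j=1 S=134.8241 intr=0.0000 cont=4.6326 V=4.6326[hold]  S*(1)=-
k=0: j=0 S=113.5100 intr=0.0000 cont=8.8933 V=8.8933[hold]  S*(0)=-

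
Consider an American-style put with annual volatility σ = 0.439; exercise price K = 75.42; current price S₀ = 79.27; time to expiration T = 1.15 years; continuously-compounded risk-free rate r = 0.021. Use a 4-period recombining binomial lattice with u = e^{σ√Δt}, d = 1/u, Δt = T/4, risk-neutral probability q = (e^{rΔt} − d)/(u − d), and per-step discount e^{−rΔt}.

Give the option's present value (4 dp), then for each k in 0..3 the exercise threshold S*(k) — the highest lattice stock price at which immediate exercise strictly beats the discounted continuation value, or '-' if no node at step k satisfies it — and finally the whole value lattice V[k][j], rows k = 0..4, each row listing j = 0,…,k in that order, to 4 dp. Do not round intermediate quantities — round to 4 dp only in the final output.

price = 11.4017
boundary = - - - 39.1225
tree:
11.4017
17.5715 4.1386
26.0401 7.6281 0.0000
36.2975 14.0598 0.0000 0.0000
44.5029 25.9145 0.0000 0.0000 0.0000

Δt=0.28750  u=1.26540  d=0.79026  q=0.45417  discount=0.99398
step 4 (expiry): payoffs max(K−S,0) = 44.5029 25.9145 0.0000 0.0000 0.0000
step 3: (k=3,j=0): S=39.1225, (K−S)⁺=36.2975, hold=35.8435 ⇒ V=36.2975 exercise | (k=3,j=1): S=62.6443, (K−S)⁺=12.7757, hold=14.0598 ⇒ V=14.0598 continue | (k=3,j=2): S=100.3082, (K−S)⁺=0.0000, hold=0.0000 ⇒ V=0.0000 continue | (k=3,j=3): S=160.6169, (K−S)⁺=0.0000, hold=0.0000 ⇒ V=0.0000 continue  boundary S*=39.1225
step 2: (k=2,j=0): S=49.5055, (K−S)⁺=25.9145, hold=26.0401 ⇒ V=26.0401 continue | (k=2,j=1): S=79.2700, (K−S)⁺=0.0000, hold=7.6281 ⇒ V=7.6281 continue | (k=2,j=2): S=126.9299, (K−S)⁺=0.0000, hold=0.0000 ⇒ V=0.0000 continue  boundary S*=-
step 1: (k=1,j=0): S=62.6443, (K−S)⁺=12.7757, hold=17.5715 ⇒ V=17.5715 continue | (k=1,j=1): S=100.3082, (K−S)⁺=0.0000, hold=4.1386 ⇒ V=4.1386 continue  boundary S*=-
step 0: (k=0,j=0): S=79.2700, (K−S)⁺=0.0000, hold=11.4017 ⇒ V=11.4017 continue  boundary S*=-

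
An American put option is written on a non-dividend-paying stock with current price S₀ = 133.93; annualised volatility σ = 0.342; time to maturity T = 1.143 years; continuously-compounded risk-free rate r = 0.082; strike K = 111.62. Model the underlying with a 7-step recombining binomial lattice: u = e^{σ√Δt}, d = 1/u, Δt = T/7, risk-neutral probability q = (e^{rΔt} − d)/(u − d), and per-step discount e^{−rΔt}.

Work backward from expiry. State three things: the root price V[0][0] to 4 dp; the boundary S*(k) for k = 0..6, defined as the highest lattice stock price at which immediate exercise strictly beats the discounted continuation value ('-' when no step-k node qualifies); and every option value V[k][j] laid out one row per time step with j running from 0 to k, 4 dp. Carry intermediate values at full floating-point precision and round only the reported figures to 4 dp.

price = 5.8153
boundary = - - - - 77.0556 88.4754 77.0556
tree:
5.8153
9.5776 2.4121
15.3103 4.4110 0.5862
23.5685 7.9070 1.2227 0.0000
34.5644 13.7945 2.5503 0.0000 0.0000
44.5102 23.1446 5.3196 0.0000 0.0000 0.0000
53.1723 34.5644 11.0959 0.0000 0.0000 0.0000 0.0000
60.7163 44.5102 23.1446 0.0000 0.0000 0.0000 0.0000 0.0000

Δt=0.16329, u=1.14820, d=0.87093, q=0.51412, disc=e^(-rΔt)=0.98670
k=7 terminal: V=max(K-S,0) → 60.7163 44.5102 23.1446 0.0000 0.0000 0.0000 0.0000 0.0000
k=6: j=0 S=58.4477 intr=53.1723 cont=51.6877 V=53.1723[EX]; j=1 S=77.0556 intr=34.5644 cont=33.0798 V=34.5644[EX]; j=2 S=101.5877 intr=10.0323 cont=11.0959 V=11.0959[hold]; j=3 S=133.9300 intr=0.0000 cont=0.0000 V=0.0000[hold]; j=4 S=176.5691 intr=0.0000 cont=0.0000 V=0.0000[hold]; j=5 S=232.7831 intr=0.0000 cont=0.0000 V=0.0000[hold]; j=6 S=306.8940 intr=0.0000 cont=0.0000 V=0.0000[hold]  S*(6)=77.0556
k=5: j=0 S=67.1098 intr=44.5102 cont=43.0257 V=44.5102[EX]; j=1 S=88.4754 intr=23.1446 cont=22.1996 V=23.1446[EX]; j=2 S=116.6432 intr=0.0000 cont=5.3196 V=5.3196[hold]; j=3 S=153.7787 intr=0.0000 cont=0.0000 V=0.0000[hold]; j=4 S=202.7370 intr=0.0000 cont=0.0000 V=0.0000[hold]; j=5 S=267.2821 intr=0.0000 cont=0.0000 V=0.0000[hold]  S*(5)=88.4754
k=4: j=0 S=77.0556 intr=34.5644 cont=33.0798 V=34.5644[EX]; j=1 S=101.5877 intr=10.0323 cont=13.7945 V=13.7945[hold]; j=2 S=133.9300 intr=0.0000 cont=2.5503 V=2.5503[hold]; j=3 S=176.5691 intr=0.0000 cont=0.0000 V=0.0000[hold]; j=4 S=232.7831 intr=0.0000 cont=0.0000 V=0.0000[hold]  S*(4)=77.0556
k=3: j=0 S=88.4754 intr=23.1446 cont=23.5685 V=23.5685[hold]; j=1 S=116.6432 intr=0.0000 cont=7.9070 V=7.9070[hold]; j=2 S=153.7787 intr=0.0000 cont=1.2227 V=1.2227[hold]; j=3 S=202.7370 intr=0.0000 cont=0.0000 V=0.0000[hold]  S*(3)=-
k=2: j=0 S=101.5877 intr=10.0323 cont=15.3103 V=15.3103[hold]; j=1 S=133.9300 intr=0.0000 cont=4.4110 V=4.4110[hold]; j=2 S=176.5691 intr=0.0000 cont=0.5862 V=0.5862[hold]  S*(2)=-
k=1: j=0 S=116.6432 intr=0.0000 cont=9.5776 V=9.5776[hold]; j=1 S=153.7787 intr=0.0000 cont=2.4121 V=2.4121[hold]  S*(1)=-
k=0: j=0 S=133.9300 intr=0.0000 cont=5.8153 V=5.8153[hold]  S*(0)=-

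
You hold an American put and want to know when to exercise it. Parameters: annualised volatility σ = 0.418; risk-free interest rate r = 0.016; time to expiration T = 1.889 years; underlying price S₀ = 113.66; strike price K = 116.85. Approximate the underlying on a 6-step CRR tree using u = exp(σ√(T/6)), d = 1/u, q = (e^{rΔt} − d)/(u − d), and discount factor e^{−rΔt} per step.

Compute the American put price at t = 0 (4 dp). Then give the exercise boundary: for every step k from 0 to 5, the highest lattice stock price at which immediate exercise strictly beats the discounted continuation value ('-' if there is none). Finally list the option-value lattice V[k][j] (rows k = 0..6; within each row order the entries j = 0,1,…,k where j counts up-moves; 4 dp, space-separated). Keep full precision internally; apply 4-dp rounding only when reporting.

price = 25.5748
boundary = - - - 56.2380 71.1032 89.8976
tree:
25.5748
35.4358 13.9194
47.3825 21.3650 5.0587
60.6120 31.8915 8.8566 0.5162
72.3694 45.7468 15.4700 0.9473 0.0000
81.6688 60.6120 26.9524 1.7384 0.0000 0.0000
89.0240 72.3694 45.7468 3.1900 0.0000 0.0000 0.0000

params: Δt=0.31483 u=1.26433 d=0.79093 q=0.45230 e^(-rΔt)=0.99498
t_6 payoffs: 89.0240 72.3694 45.7468 3.1900 0.0000 0.0000 0.0000
t_5: node(5,0) S=35.1812 payoff=81.6688 vs cont=81.0817 → 81.6688 [stop]  node(5,1) S=56.2380 payoff=60.6120 vs cont=60.0249 → 60.6120 [stop]  node(5,2) S=89.8976 payoff=26.9524 vs cont=26.3652 → 26.9524 [stop]  node(5,3) S=143.7034 payoff=0.0000 vs cont=1.7384 → 1.7384 [wait]  node(5,4) S=229.7131 payoff=0.0000 vs cont=0.0000 → 0.0000 [wait]  node(5,5) S=367.2015 payoff=0.0000 vs cont=0.0000 → 0.0000 [wait]  ⇒ S*(5)=89.8976
t_4: node(4,0) S=44.4806 payoff=72.3694 vs cont=71.7823 → 72.3694 [stop]  node(4,1) S=71.1032 payoff=45.7468 vs cont=45.1597 → 45.7468 [stop]  node(4,2) S=113.6600 payoff=3.1900 vs cont=15.4700 → 15.4700 [wait]  node(4,3) S=181.6881 payoff=0.0000 vs cont=0.9473 → 0.9473 [wait]  node(4,4) S=290.4324 payoff=0.0000 vs cont=0.0000 → 0.0000 [wait]  ⇒ S*(4)=71.1032
t_3: node(3,0) S=56.2380 payoff=60.6120 vs cont=60.0249 → 60.6120 [stop]  node(3,1) S=89.8976 payoff=26.9524 vs cont=31.8915 → 31.8915 [wait]  node(3,2) S=143.7034 payoff=0.0000 vs cont=8.8566 → 8.8566 [wait]  node(3,3) S=229.7131 payoff=0.0000 vs cont=0.5162 → 0.5162 [wait]  ⇒ S*(3)=56.2380
t_2: node(2,0) S=71.1032 payoff=45.7468 vs cont=47.3825 → 47.3825 [wait]  node(2,1) S=113.6600 payoff=3.1900 vs cont=21.3650 → 21.3650 [wait]  node(2,2) S=181.6881 payoff=0.0000 vs cont=5.0587 → 5.0587 [wait]  ⇒ S*(2)=-
t_1: node(1,0) S=89.8976 payoff=26.9524 vs cont=35.4358 → 35.4358 [wait]  node(1,1) S=143.7034 payoff=0.0000 vs cont=13.9194 → 13.9194 [wait]  ⇒ S*(1)=-
t_0: node(0,0) S=113.6600 payoff=3.1900 vs cont=25.5748 → 25.5748 [wait]  ⇒ S*(0)=-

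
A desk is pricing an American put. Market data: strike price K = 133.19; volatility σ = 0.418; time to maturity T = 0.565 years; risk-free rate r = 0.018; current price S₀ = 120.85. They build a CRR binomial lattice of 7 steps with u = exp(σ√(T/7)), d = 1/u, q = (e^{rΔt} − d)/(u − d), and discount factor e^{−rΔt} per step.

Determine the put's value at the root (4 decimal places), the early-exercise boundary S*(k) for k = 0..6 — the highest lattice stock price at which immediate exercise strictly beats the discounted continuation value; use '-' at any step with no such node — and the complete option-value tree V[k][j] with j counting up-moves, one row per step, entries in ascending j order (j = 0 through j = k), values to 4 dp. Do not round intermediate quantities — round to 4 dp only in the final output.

price = 21.8385
boundary = - - - 84.6297 95.3010 84.6297 95.3010
tree:
21.8385
29.5878 13.3899
38.6773 19.6901 6.5079
48.5603 27.9355 10.6897 1.9325
58.0367 37.8890 17.0835 3.6966 0.0000
66.4519 48.5603 26.2428 7.0710 0.0000 0.0000
73.9249 58.0367 37.8890 13.5256 0.0000 0.0000 0.0000
80.5611 66.4519 48.5603 25.8721 0.0000 0.0000 0.0000 0.0000

params: Δt=0.08071 u=1.12609 d=0.88803 q=0.47645 e^(-rΔt)=0.99855
t_7 payoffs: 80.5611 66.4519 48.5603 25.8721 0.0000 0.0000 0.0000 0.0000
t_6: node(6,0) S=59.2651 payoff=73.9249 vs cont=73.7315 → 73.9249 [stop]  node(6,1) S=75.1533 payoff=58.0367 vs cont=57.8433 → 58.0367 [stop]  node(6,2) S=95.3010 payoff=37.8890 vs cont=37.6956 → 37.8890 [stop]  node(6,3) S=120.8500 payoff=12.3400 vs cont=13.5256 → 13.5256 [wait]  node(6,4) S=153.2484 payoff=0.0000 vs cont=0.0000 → 0.0000 [wait]  node(6,5) S=194.3323 payoff=0.0000 vs cont=0.0000 → 0.0000 [wait]  node(6,6) S=246.4304 payoff=0.0000 vs cont=0.0000 → 0.0000 [wait]  ⇒ S*(6)=95.3010
t_5: node(5,0) S=66.7381 payoff=66.4519 vs cont=66.2586 → 66.4519 [stop]  node(5,1) S=84.6297 payoff=48.5603 vs cont=48.3669 → 48.5603 [stop]  node(5,2) S=107.3179 payoff=25.8721 vs cont=26.2428 → 26.2428 [wait]  node(5,3) S=136.0884 payoff=0.0000 vs cont=7.0710 → 7.0710 [wait]  node(5,4) S=172.5720 payoff=0.0000 vs cont=0.0000 → 0.0000 [wait]  node(5,5) S=218.8364 payoff=0.0000 vs cont=0.0000 → 0.0000 [wait]  ⇒ S*(5)=84.6297
t_4: node(4,0) S=75.1533 payoff=58.0367 vs cont=57.8433 → 58.0367 [stop]  node(4,1) S=95.3010 payoff=37.8890 vs cont=37.8720 → 37.8890 [stop]  node(4,2) S=120.8500 payoff=12.3400 vs cont=17.0835 → 17.0835 [wait]  node(4,3) S=153.2484 payoff=0.0000 vs cont=3.6966 → 3.6966 [wait]  node(4,4) S=194.3323 payoff=0.0000 vs cont=0.0000 → 0.0000 [wait]  ⇒ S*(4)=95.3010
t_3: node(3,0) S=84.6297 payoff=48.5603 vs cont=48.3669 → 48.5603 [stop]  node(3,1) S=107.3179 payoff=25.8721 vs cont=27.9355 → 27.9355 [wait]  node(3,2) S=136.0884 payoff=0.0000 vs cont=10.6897 → 10.6897 [wait]  node(3,3) S=172.5720 payoff=0.0000 vs cont=1.9325 → 1.9325 [wait]  ⇒ S*(3)=84.6297
t_2: node(2,0) S=95.3010 payoff=37.8890 vs cont=38.6773 → 38.6773 [wait]  node(2,1) S=120.8500 payoff=12.3400 vs cont=19.6901 → 19.6901 [wait]  node(2,2) S=153.2484 payoff=0.0000 vs cont=6.5079 → 6.5079 [wait]  ⇒ S*(2)=-
t_1: node(1,0) S=107.3179 payoff=25.8721 vs cont=29.5878 → 29.5878 [wait]  node(1,1) S=136.0884 payoff=0.0000 vs cont=13.3899 → 13.3899 [wait]  ⇒ S*(1)=-
t_0: node(0,0) S=120.8500 payoff=12.3400 vs cont=21.8385 → 21.8385 [wait]  ⇒ S*(0)=-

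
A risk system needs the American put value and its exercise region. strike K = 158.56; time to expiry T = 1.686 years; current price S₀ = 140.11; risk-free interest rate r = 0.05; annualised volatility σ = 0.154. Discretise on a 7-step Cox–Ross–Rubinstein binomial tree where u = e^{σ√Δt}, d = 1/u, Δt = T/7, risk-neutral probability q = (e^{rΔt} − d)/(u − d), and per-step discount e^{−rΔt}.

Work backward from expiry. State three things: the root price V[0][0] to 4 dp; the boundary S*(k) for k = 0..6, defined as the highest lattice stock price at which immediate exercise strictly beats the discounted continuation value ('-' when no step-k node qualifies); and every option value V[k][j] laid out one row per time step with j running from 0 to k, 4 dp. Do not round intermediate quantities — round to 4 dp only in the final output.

params: Δt=0.24086 u=1.07851 d=0.92721 q=0.56119 e^(-rΔt)=0.98803
t_7 payoffs: 76.0124 62.5422 46.8740 28.6491 7.4502 0.0000 0.0000 0.0000
t_6: node(6,0) S=89.0283 payoff=69.5317 vs cont=67.6336 → 69.5317 [stop]  node(6,1) S=103.5560 payoff=55.0040 vs cont=53.1060 → 55.0040 [stop]  node(6,2) S=120.4543 payoff=38.1057 vs cont=36.2077 → 38.1057 [stop]  node(6,3) S=140.1100 payoff=18.4500 vs cont=16.5519 → 18.4500 [stop]  node(6,4) S=162.9732 payoff=0.0000 vs cont=3.2301 → 3.2301 [wait]  node(6,5) S=189.5672 payoff=0.0000 vs cont=0.0000 → 0.0000 [wait]  node(6,6) S=220.5008 payoff=0.0000 vs cont=0.0000 → 0.0000 [wait]  ⇒ S*(6)=140.1100
t_5: node(5,0) S=96.0178 payoff=62.5422 vs cont=60.6442 → 62.5422 [stop]  node(5,1) S=111.6860 payoff=46.8740 vs cont=44.9760 → 46.8740 [stop]  node(5,2) S=129.9109 payoff=28.6491 vs cont=26.7510 → 28.6491 [stop]  node(5,3) S=151.1098 payoff=7.4502 vs cont=9.7901 → 9.7901 [wait]  node(5,4) S=175.7679 payoff=0.0000 vs cont=1.4004 → 1.4004 [wait]  node(5,5) S=204.4498 payoff=0.0000 vs cont=0.0000 → 0.0000 [wait]  ⇒ S*(5)=129.9109
t_4: node(4,0) S=103.5560 payoff=55.0040 vs cont=53.1060 → 55.0040 [stop]  node(4,1) S=120.4543 payoff=38.1057 vs cont=36.2077 → 38.1057 [stop]  node(4,2) S=140.1100 payoff=18.4500 vs cont=17.8494 → 18.4500 [stop]  node(4,3) S=162.9732 payoff=0.0000 vs cont=5.0211 → 5.0211 [wait]  node(4,4) S=189.5672 payoff=0.0000 vs cont=0.6072 → 0.6072 [wait]  ⇒ S*(4)=140.1100
t_3: node(3,0) S=111.6860 payoff=46.8740 vs cont=44.9760 → 46.8740 [stop]  node(3,1) S=129.9109 payoff=28.6491 vs cont=26.7510 → 28.6491 [stop]  node(3,2) S=151.1098 payoff=7.4502 vs cont=10.7832 → 10.7832 [wait]  node(3,3) S=175.7679 payoff=0.0000 vs cont=2.5136 → 2.5136 [wait]  ⇒ S*(3)=129.9109
t_2: node(2,0) S=120.4543 payoff=38.1057 vs cont=36.2077 → 38.1057 [stop]  node(2,1) S=140.1100 payoff=18.4500 vs cont=18.4000 → 18.4500 [stop]  node(2,2) S=162.9732 payoff=0.0000 vs cont=6.0688 → 6.0688 [wait]  ⇒ S*(2)=140.1100
t_1: node(1,0) S=129.9109 payoff=28.6491 vs cont=26.7510 → 28.6491 [stop]  node(1,1) S=151.1098 payoff=7.4502 vs cont=11.3641 → 11.3641 [wait]  ⇒ S*(1)=129.9109
t_0: node(0,0) S=140.1100 payoff=18.4500 vs cont=18.7221 → 18.7221 [wait]  ⇒ S*(0)=-

price = 18.7221
boundary = - 129.9109 140.1100 129.9109 140.1100 129.9109 140.1100
tree:
18.7221
28.6491 11.3641
38.1057 18.4500 6.0688
46.8740 28.6491 10.7832 2.5136
55.0040 38.1057 18.4500 5.0211 0.6072
62.5422 46.8740 28.6491 9.7901 1.4004 0.0000
69.5317 55.0040 38.1057 18.4500 3.2301 0.0000 0.0000
76.0124 62.5422 46.8740 28.6491 7.4502 0.0000 0.0000 0.0000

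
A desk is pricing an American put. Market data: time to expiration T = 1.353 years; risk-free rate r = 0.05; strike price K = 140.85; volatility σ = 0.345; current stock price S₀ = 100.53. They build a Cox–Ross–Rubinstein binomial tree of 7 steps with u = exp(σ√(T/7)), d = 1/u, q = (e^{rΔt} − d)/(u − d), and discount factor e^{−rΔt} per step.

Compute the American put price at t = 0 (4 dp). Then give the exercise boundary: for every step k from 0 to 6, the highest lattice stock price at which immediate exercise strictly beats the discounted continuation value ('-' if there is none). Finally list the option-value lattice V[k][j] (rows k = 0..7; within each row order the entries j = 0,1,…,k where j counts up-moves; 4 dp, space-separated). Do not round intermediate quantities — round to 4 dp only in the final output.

price = 41.8196
boundary = - 86.3820 74.2251 86.3820 100.5300 86.3820 100.5300
tree:
41.8196
54.4680 29.6883
66.6249 41.0060 18.6812
77.0709 54.4680 28.0255 9.4787
86.0468 66.6249 40.3200 15.9855 3.0014
93.7594 77.0709 54.4680 26.0527 5.9897 0.0000
100.3867 86.0468 66.6249 40.3200 11.9534 0.0000 0.0000
106.0812 93.7594 77.0709 54.4680 23.8548 0.0000 0.0000 0.0000

Δt=0.19329  u=1.16378  d=0.85927  q=0.49404  discount=0.99038
step 7 (expiry): payoffs max(K−S,0) = 106.0812 93.7594 77.0709 54.4680 23.8548 0.0000 0.0000 0.0000
step 6: (k=6,j=0): S=40.4633, (K−S)⁺=100.3867, hold=99.0320 ⇒ V=100.3867 exercise | (k=6,j=1): S=54.8032, (K−S)⁺=86.0468, hold=84.6921 ⇒ V=86.0468 exercise | (k=6,j=2): S=74.2251, (K−S)⁺=66.6249, hold=65.2702 ⇒ V=66.6249 exercise | (k=6,j=3): S=100.5300, (K−S)⁺=40.3200, hold=38.9653 ⇒ V=40.3200 exercise | (k=6,j=4): S=136.1571, (K−S)⁺=4.6929, hold=11.9534 ⇒ V=11.9534 continue | (k=6,j=5): S=184.4103, (K−S)⁺=0.0000, hold=0.0000 ⇒ V=0.0000 continue | (k=6,j=6): S=249.7640, (K−S)⁺=0.0000, hold=0.0000 ⇒ V=0.0000 continue  boundary S*=100.5300
step 5: (k=5,j=0): S=47.0906, (K−S)⁺=93.7594, hold=92.4048 ⇒ V=93.7594 exercise | (k=5,j=1): S=63.7791, (K−S)⁺=77.0709, hold=75.7162 ⇒ V=77.0709 exercise | (k=5,j=2): S=86.3820, (K−S)⁺=54.4680, hold=53.1133 ⇒ V=54.4680 exercise | (k=5,j=3): S=116.9952, (K−S)⁺=23.8548, hold=26.0527 ⇒ V=26.0527 continue | (k=5,j=4): S=158.4575, (K−S)⁺=0.0000, hold=5.9897 ⇒ V=5.9897 continue | (k=5,j=5): S=214.6137, (K−S)⁺=0.0000, hold=0.0000 ⇒ V=0.0000 continue  boundary S*=86.3820
step 4: (k=4,j=0): S=54.8032, (K−S)⁺=86.0468, hold=84.6921 ⇒ V=86.0468 exercise | (k=4,j=1): S=74.2251, (K−S)⁺=66.6249, hold=65.2702 ⇒ V=66.6249 exercise | (k=4,j=2): S=100.5300, (K−S)⁺=40.3200, hold=40.0407 ⇒ V=40.3200 exercise | (k=4,j=3): S=136.1571, (K−S)⁺=4.6929, hold=15.9855 ⇒ V=15.9855 continue | (k=4,j=4): S=184.4103, (K−S)⁺=0.0000, hold=3.0014 ⇒ V=3.0014 continue  boundary S*=100.5300
step 3: (k=3,j=0): S=63.7791, (K−S)⁺=77.0709, hold=75.7162 ⇒ V=77.0709 exercise | (k=3,j=1): S=86.3820, (K−S)⁺=54.4680, hold=53.1133 ⇒ V=54.4680 exercise | (k=3,j=2): S=116.9952, (K−S)⁺=23.8548, hold=28.0255 ⇒ V=28.0255 continue | (k=3,j=3): S=158.4575, (K−S)⁺=0.0000, hold=9.4787 ⇒ V=9.4787 continue  boundary S*=86.3820
step 2: (k=2,j=0): S=74.2251, (K−S)⁺=66.6249, hold=65.2702 ⇒ V=66.6249 exercise | (k=2,j=1): S=100.5300, (K−S)⁺=40.3200, hold=41.0060 ⇒ V=41.0060 continue | (k=2,j=2): S=136.1571, (K−S)⁺=4.6929, hold=18.6812 ⇒ V=18.6812 continue  boundary S*=74.2251
step 1: (k=1,j=0): S=86.3820, (K−S)⁺=54.4680, hold=53.4490 ⇒ V=54.4680 exercise | (k=1,j=1): S=116.9952, (K−S)⁺=23.8548, hold=29.6883 ⇒ V=29.6883 continue  boundary S*=86.3820
step 0: (k=0,j=0): S=100.5300, (K−S)⁺=40.3200, hold=41.8196 ⇒ V=41.8196 continue  boundary S*=-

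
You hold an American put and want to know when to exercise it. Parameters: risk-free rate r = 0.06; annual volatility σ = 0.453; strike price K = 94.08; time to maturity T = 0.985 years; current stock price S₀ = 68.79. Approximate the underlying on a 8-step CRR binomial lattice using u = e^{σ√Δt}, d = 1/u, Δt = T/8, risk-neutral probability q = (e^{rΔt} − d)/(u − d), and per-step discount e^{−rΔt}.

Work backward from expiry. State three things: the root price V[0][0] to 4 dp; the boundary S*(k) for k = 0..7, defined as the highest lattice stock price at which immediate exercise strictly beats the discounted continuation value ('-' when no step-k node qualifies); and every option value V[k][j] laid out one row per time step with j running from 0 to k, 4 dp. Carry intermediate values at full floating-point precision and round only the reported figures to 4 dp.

Δt=0.12312  u=1.17228  d=0.85304  q=0.48357  discount=0.99264
step 8 (expiry): payoffs max(K−S,0) = 74.7931 67.5750 57.6555 44.0236 25.2900 0.0000 0.0000 0.0000 0.0000
step 7: (k=7,j=0): S=22.6097, (K−S)⁺=71.4703, hold=70.7778 ⇒ V=71.4703 exercise | (k=7,j=1): S=31.0714, (K−S)⁺=63.0086, hold=62.3161 ⇒ V=63.0086 exercise | (k=7,j=2): S=42.6999, (K−S)⁺=51.3801, hold=50.6876 ⇒ V=51.3801 exercise | (k=7,j=3): S=58.6803, (K−S)⁺=35.3997, hold=34.7072 ⇒ V=35.3997 exercise | (k=7,j=4): S=80.6414, (K−S)⁺=13.4386, hold=12.9644 ⇒ V=13.4386 exercise | (k=7,j=5): S=110.8214, (K−S)⁺=0.0000, hold=0.0000 ⇒ V=0.0000 continue | (k=7,j=6): S=152.2963, (K−S)⁺=0.0000, hold=0.0000 ⇒ V=0.0000 continue | (k=7,j=7): S=209.2932, (K−S)⁺=0.0000, hold=0.0000 ⇒ V=0.0000 continue  boundary S*=80.6414
step 6: (k=6,j=0): S=26.5050, (K−S)⁺=67.5750, hold=66.8825 ⇒ V=67.5750 exercise | (k=6,j=1): S=36.4245, (K−S)⁺=57.6555, hold=56.9630 ⇒ V=57.6555 exercise | (k=6,j=2): S=50.0564, (K−S)⁺=44.0236, hold=43.3311 ⇒ V=44.0236 exercise | (k=6,j=3): S=68.7900, (K−S)⁺=25.2900, hold=24.5975 ⇒ V=25.2900 exercise | (k=6,j=4): S=94.5346, (K−S)⁺=0.0000, hold=6.8890 ⇒ V=6.8890 continue | (k=6,j=5): S=129.9142, (K−S)⁺=0.0000, hold=0.0000 ⇒ V=0.0000 continue | (k=6,j=6): S=178.5345, (K−S)⁺=0.0000, hold=0.0000 ⇒ V=0.0000 continue  boundary S*=68.7900
step 5: (k=5,j=0): S=31.0714, (K−S)⁺=63.0086, hold=62.3161 ⇒ V=63.0086 exercise | (k=5,j=1): S=42.6999, (K−S)⁺=51.3801, hold=50.6876 ⇒ V=51.3801 exercise | (k=5,j=2): S=58.6803, (K−S)⁺=35.3997, hold=34.7072 ⇒ V=35.3997 exercise | (k=5,j=3): S=80.6414, (K−S)⁺=13.4386, hold=16.2712 ⇒ V=16.2712 continue | (k=5,j=4): S=110.8214, (K−S)⁺=0.0000, hold=3.5315 ⇒ V=3.5315 continue | (k=5,j=5): S=152.2963, (K−S)⁺=0.0000, hold=0.0000 ⇒ V=0.0000 continue  boundary S*=58.6803
step 4: (k=4,j=0): S=36.4245, (K−S)⁺=57.6555, hold=56.9630 ⇒ V=57.6555 exercise | (k=4,j=1): S=50.0564, (K−S)⁺=44.0236, hold=43.3311 ⇒ V=44.0236 exercise | (k=4,j=2): S=68.7900, (K−S)⁺=25.2900, hold=25.9572 ⇒ V=25.9572 continue | (k=4,j=3): S=94.5346, (K−S)⁺=0.0000, hold=10.0362 ⇒ V=10.0362 continue | (k=4,j=4): S=129.9142, (K−S)⁺=0.0000, hold=1.8103 ⇒ V=1.8103 continue  boundary S*=50.0564
step 3: (k=3,j=0): S=42.6999, (K−S)⁺=51.3801, hold=50.6876 ⇒ V=51.3801 exercise | (k=3,j=1): S=58.6803, (K−S)⁺=35.3997, hold=35.0275 ⇒ V=35.3997 exercise | (k=3,j=2): S=80.6414, (K−S)⁺=13.4386, hold=18.1239 ⇒ V=18.1239 continue | (k=3,j=3): S=110.8214, (K−S)⁺=0.0000, hold=6.0138 ⇒ V=6.0138 continue  boundary S*=58.6803
step 2: (k=2,j=0): S=50.0564, (K−S)⁺=44.0236, hold=43.3311 ⇒ V=44.0236 exercise | (k=2,j=1): S=68.7900, (K−S)⁺=25.2900, hold=26.8465 ⇒ V=26.8465 continue | (k=2,j=2): S=94.5346, (K−S)⁺=0.0000, hold=12.1775 ⇒ V=12.1775 continue  boundary S*=50.0564
step 1: (k=1,j=0): S=58.6803, (K−S)⁺=35.3997, hold=35.4544 ⇒ V=35.4544 continue | (k=1,j=1): S=80.6414, (K−S)⁺=13.4386, hold=19.6076 ⇒ V=19.6076 continue  boundary S*=-
step 0: (k=0,j=0): S=68.7900, (K−S)⁺=25.2900, hold=27.5868 ⇒ V=27.5868 continue  boundary S*=-

price = 27.5868
boundary = - - 50.0564 58.6803 50.0564 58.6803 68.7900 80.6414
tree:
27.5868
35.4544 19.6076
44.0236 26.8465 12.1775
51.3801 35.3997 18.1239 6.0138
57.6555 44.0236 25.9572 10.0362 1.8103
63.0086 51.3801 35.3997 16.2712 3.5315 0.0000
67.5750 57.6555 44.0236 25.2900 6.8890 0.0000 0.0000
71.4703 63.0086 51.3801 35.3997 13.4386 0.0000 0.0000 0.0000
74.7931 67.5750 57.6555 44.0236 25.2900 0.0000 0.0000 0.0000 0.0000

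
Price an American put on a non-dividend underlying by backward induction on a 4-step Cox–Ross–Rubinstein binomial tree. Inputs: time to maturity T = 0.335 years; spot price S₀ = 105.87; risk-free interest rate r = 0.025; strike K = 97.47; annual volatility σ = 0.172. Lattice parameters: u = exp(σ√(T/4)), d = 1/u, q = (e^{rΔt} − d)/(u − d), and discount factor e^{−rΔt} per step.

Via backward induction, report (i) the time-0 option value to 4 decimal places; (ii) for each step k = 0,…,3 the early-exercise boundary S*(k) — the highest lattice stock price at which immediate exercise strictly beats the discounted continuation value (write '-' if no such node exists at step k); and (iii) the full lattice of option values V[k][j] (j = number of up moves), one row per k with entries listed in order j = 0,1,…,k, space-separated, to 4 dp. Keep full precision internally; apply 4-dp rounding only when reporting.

params: Δt=0.08375 u=1.05104 d=0.95144 q=0.50860 e^(-rΔt)=0.99791
t_4 payoffs: 10.7133 1.6320 0.0000 0.0000 0.0000
t_3: node(3,0) S=91.1844 payoff=6.2856 vs cont=6.0818 → 6.2856 [stop]  node(3,1) S=100.7292 payoff=0.0000 vs cont=0.8003 → 0.8003 [wait]  node(3,2) S=111.2732 payoff=0.0000 vs cont=0.0000 → 0.0000 [wait]  node(3,3) S=122.9208 payoff=0.0000 vs cont=0.0000 → 0.0000 [wait]  ⇒ S*(3)=91.1844
t_2: node(2,0) S=95.8380 payoff=1.6320 vs cont=3.4884 → 3.4884 [wait]  node(2,1) S=105.8700 payoff=0.0000 vs cont=0.3924 → 0.3924 [wait]  node(2,2) S=116.9521 payoff=0.0000 vs cont=0.0000 → 0.0000 [wait]  ⇒ S*(2)=-
t_1: node(1,0) S=100.7292 payoff=0.0000 vs cont=1.9098 → 1.9098 [wait]  node(1,1) S=111.2732 payoff=0.0000 vs cont=0.1924 → 0.1924 [wait]  ⇒ S*(1)=-
t_0: node(0,0) S=105.8700 payoff=0.0000 vs cont=1.0342 → 1.0342 [wait]  ⇒ S*(0)=-

price = 1.0342
boundary = - - - 91.1844
tree:
1.0342
1.9098 0.1924
3.4884 0.3924 0.0000
6.2856 0.8003 0.0000 0.0000
10.7133 1.6320 0.0000 0.0000 0.0000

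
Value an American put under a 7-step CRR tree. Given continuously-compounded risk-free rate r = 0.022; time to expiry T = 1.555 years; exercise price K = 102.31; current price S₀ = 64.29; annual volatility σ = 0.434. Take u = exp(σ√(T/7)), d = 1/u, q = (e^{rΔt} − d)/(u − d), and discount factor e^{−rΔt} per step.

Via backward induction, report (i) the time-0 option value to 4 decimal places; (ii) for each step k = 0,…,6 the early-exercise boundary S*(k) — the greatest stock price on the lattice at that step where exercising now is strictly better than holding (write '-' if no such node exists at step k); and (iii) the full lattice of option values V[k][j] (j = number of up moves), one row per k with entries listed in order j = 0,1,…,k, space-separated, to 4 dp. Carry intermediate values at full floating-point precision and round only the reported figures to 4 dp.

Δt=0.22214  u=1.22698  d=0.81501  q=0.46093  discount=0.99512
step 7 (expiry): payoffs max(K−S,0) = 86.9536 79.1914 67.5056 49.9129 23.4277 0.0000 0.0000 0.0000
step 6: (k=6,j=0): S=18.8420, (K−S)⁺=83.4680, hold=82.9693 ⇒ V=83.4680 exercise | (k=6,j=1): S=28.3660, (K−S)⁺=73.9440, hold=73.4452 ⇒ V=73.9440 exercise | (k=6,j=2): S=42.7042, (K−S)⁺=59.6058, hold=59.1070 ⇒ V=59.6058 exercise | (k=6,j=3): S=64.2900, (K−S)⁺=38.0200, hold=37.5212 ⇒ V=38.0200 exercise | (k=6,j=4): S=96.7868, (K−S)⁺=5.5232, hold=12.5676 ⇒ V=12.5676 continue | (k=6,j=5): S=145.7097, (K−S)⁺=0.0000, hold=0.0000 ⇒ V=0.0000 continue | (k=6,j=6): S=219.3618, (K−S)⁺=0.0000, hold=0.0000 ⇒ V=0.0000 continue  boundary S*=64.2900
step 5: (k=5,j=0): S=23.1186, (K−S)⁺=79.1914, hold=78.6926 ⇒ V=79.1914 exercise | (k=5,j=1): S=34.8044, (K−S)⁺=67.5056, hold=67.0068 ⇒ V=67.5056 exercise | (k=5,j=2): S=52.3971, (K−S)⁺=49.9129, hold=49.4141 ⇒ V=49.9129 exercise | (k=5,j=3): S=78.8823, (K−S)⁺=23.4277, hold=26.1600 ⇒ V=26.1600 continue | (k=5,j=4): S=118.7551, (K−S)⁺=0.0000, hold=6.7417 ⇒ V=6.7417 continue | (k=5,j=5): S=178.7824, (K−S)⁺=0.0000, hold=0.0000 ⇒ V=0.0000 continue  boundary S*=52.3971
step 4: (k=4,j=0): S=28.3660, (K−S)⁺=73.9440, hold=73.4452 ⇒ V=73.9440 exercise | (k=4,j=1): S=42.7042, (K−S)⁺=59.6058, hold=59.1070 ⇒ V=59.6058 exercise | (k=4,j=2): S=64.2900, (K−S)⁺=38.0200, hold=38.7745 ⇒ V=38.7745 continue | (k=4,j=3): S=96.7868, (K−S)⁺=5.5232, hold=17.1256 ⇒ V=17.1256 continue | (k=4,j=4): S=145.7097, (K−S)⁺=0.0000, hold=3.6165 ⇒ V=3.6165 continue  boundary S*=42.7042
step 3: (k=3,j=0): S=34.8044, (K−S)⁺=67.5056, hold=67.0068 ⇒ V=67.5056 exercise | (k=3,j=1): S=52.3971, (K−S)⁺=49.9129, hold=49.7602 ⇒ V=49.9129 exercise | (k=3,j=2): S=78.8823, (K−S)⁺=23.4277, hold=28.6555 ⇒ V=28.6555 continue | (k=3,j=3): S=118.7551, (K−S)⁺=0.0000, hold=10.8457 ⇒ V=10.8457 continue  boundary S*=52.3971
step 2: (k=2,j=0): S=42.7042, (K−S)⁺=59.6058, hold=59.1070 ⇒ V=59.6058 exercise | (k=2,j=1): S=64.2900, (K−S)⁺=38.0200, hold=39.9191 ⇒ V=39.9191 continue | (k=2,j=2): S=96.7868, (K−S)⁺=5.5232, hold=20.3467 ⇒ V=20.3467 continue  boundary S*=42.7042
step 1: (k=1,j=0): S=52.3971, (K−S)⁺=49.9129, hold=50.2852 ⇒ V=50.2852 continue | (k=1,j=1): S=78.8823, (K−S)⁺=23.4277, hold=30.7470 ⇒ V=30.7470 continue  boundary S*=-
step 0: (k=0,j=0): S=64.2900, (K−S)⁺=38.0200, hold=41.0782 ⇒ V=41.0782 continue  boundary S*=-

price = 41.0782
boundary = - - 42.7042 52.3971 42.7042 52.3971 64.2900
tree:
41.0782
50.2852 30.7470
59.6058 39.9191 20.3467
67.5056 49.9129 28.6555 10.8457
73.9440 59.6058 38.7745 17.1256 3.6165
79.1914 67.5056 49.9129 26.1600 6.7417 0.0000
83.4680 73.9440 59.6058 38.0200 12.5676 0.0000 0.0000
86.9536 79.1914 67.5056 49.9129 23.4277 0.0000 0.0000 0.0000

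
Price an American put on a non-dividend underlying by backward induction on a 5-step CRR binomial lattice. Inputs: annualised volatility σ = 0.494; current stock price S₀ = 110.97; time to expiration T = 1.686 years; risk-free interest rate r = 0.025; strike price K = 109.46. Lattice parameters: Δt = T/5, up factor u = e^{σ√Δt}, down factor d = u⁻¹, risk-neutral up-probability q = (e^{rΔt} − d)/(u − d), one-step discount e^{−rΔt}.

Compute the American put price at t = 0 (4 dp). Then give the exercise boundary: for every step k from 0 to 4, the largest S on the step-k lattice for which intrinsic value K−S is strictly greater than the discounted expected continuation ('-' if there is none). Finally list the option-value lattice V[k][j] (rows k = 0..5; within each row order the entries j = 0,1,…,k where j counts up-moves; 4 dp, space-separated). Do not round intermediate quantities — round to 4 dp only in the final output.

price = 26.0313
boundary = - - - 46.9310 62.5233
tree:
26.0313
36.2491 13.6983
48.6968 21.3111 4.4007
62.5290 32.2581 7.9723 0.0000
74.2328 46.9367 14.4426 0.0000 0.0000
83.0179 62.5290 26.1641 0.0000 0.0000 0.0000

Δt=0.33720, u=1.33224, d=0.75062, q=0.44333, disc=e^(-rΔt)=0.99161
k=5 terminal: V=max(K-S,0) → 83.0179 62.5290 26.1641 0.0000 0.0000 0.0000
k=4: j=0 S=35.2272 intr=74.2328 cont=73.3140 V=74.2328[EX]; j=1 S=62.5233 intr=46.9367 cont=46.0179 V=46.9367[EX]; j=2 S=110.9700 intr=0.0000 cont=14.4426 V=14.4426[hold]; j=3 S=196.9561 intr=0.0000 cont=0.0000 V=0.0000[hold]; j=4 S=349.5693 intr=0.0000 cont=0.0000 V=0.0000[hold]  S*(4)=62.5233
k=3: j=0 S=46.9310 intr=62.5290 cont=61.6101 V=62.5290[EX]; j=1 S=83.2959 intr=26.1641 cont=32.2581 V=32.2581[hold]; j=2 S=147.8385 intr=0.0000 cont=7.9723 V=7.9723[hold]; j=3 S=262.3925 intr=0.0000 cont=0.0000 V=0.0000[hold]  S*(3)=46.9310
k=2: j=0 S=62.5233 intr=46.9367 cont=48.6968 V=48.6968[hold]; j=1 S=110.9700 intr=0.0000 cont=21.3111 V=21.3111[hold]; j=2 S=196.9561 intr=0.0000 cont=4.4007 V=4.4007[hold]  S*(2)=-
k=1: j=0 S=83.2959 intr=26.1641 cont=36.2491 V=36.2491[hold]; j=1 S=147.8385 intr=0.0000 cont=13.6983 V=13.6983[hold]  S*(1)=-
k=0: j=0 S=110.9700 intr=0.0000 cont=26.0313 V=26.0313[hold]  S*(0)=-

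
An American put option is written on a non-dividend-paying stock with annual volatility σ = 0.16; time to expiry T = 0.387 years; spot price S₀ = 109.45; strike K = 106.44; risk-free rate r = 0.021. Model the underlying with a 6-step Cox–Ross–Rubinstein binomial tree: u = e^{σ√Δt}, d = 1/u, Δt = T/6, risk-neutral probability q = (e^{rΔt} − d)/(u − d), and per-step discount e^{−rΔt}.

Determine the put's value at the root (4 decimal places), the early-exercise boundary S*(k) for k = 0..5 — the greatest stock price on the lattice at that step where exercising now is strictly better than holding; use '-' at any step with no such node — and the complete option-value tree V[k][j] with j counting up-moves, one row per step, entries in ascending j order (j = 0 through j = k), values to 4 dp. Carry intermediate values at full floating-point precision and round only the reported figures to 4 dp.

params: Δt=0.06450 u=1.04147 d=0.96018 q=0.50652 e^(-rΔt)=0.99865
t_6 payoffs: 20.6710 13.4094 5.5331 0.0000 0.0000 0.0000 0.0000
t_5: node(5,0) S=89.3260 payoff=17.1140 vs cont=16.9699 → 17.1140 [stop]  node(5,1) S=96.8887 payoff=9.5513 vs cont=9.4072 → 9.5513 [stop]  node(5,2) S=105.0917 payoff=1.3483 vs cont=2.7268 → 2.7268 [wait]  node(5,3) S=113.9891 payoff=0.0000 vs cont=0.0000 → 0.0000 [wait]  node(5,4) S=123.6398 payoff=0.0000 vs cont=0.0000 → 0.0000 [wait]  node(5,5) S=134.1076 payoff=0.0000 vs cont=0.0000 → 0.0000 [wait]  ⇒ S*(5)=96.8887
t_4: node(4,0) S=93.0306 payoff=13.4094 vs cont=13.2654 → 13.4094 [stop]  node(4,1) S=100.9069 payoff=5.5331 vs cont=6.0863 → 6.0863 [wait]  node(4,2) S=109.4500 payoff=0.0000 vs cont=1.3438 → 1.3438 [wait]  node(4,3) S=118.7164 payoff=0.0000 vs cont=0.0000 → 0.0000 [wait]  node(4,4) S=128.7674 payoff=0.0000 vs cont=0.0000 → 0.0000 [wait]  ⇒ S*(4)=93.0306
t_3: node(3,0) S=96.8887 payoff=9.5513 vs cont=9.6870 → 9.6870 [wait]  node(3,1) S=105.0917 payoff=1.3483 vs cont=3.6792 → 3.6792 [wait]  node(3,2) S=113.9891 payoff=0.0000 vs cont=0.6623 → 0.6623 [wait]  node(3,3) S=123.6398 payoff=0.0000 vs cont=0.0000 → 0.0000 [wait]  ⇒ S*(3)=-
t_2: node(2,0) S=100.9069 payoff=5.5331 vs cont=6.6350 → 6.6350 [wait]  node(2,1) S=109.4500 payoff=0.0000 vs cont=2.1482 → 2.1482 [wait]  node(2,2) S=118.7164 payoff=0.0000 vs cont=0.3264 → 0.3264 [wait]  ⇒ S*(2)=-
t_1: node(1,0) S=105.0917 payoff=1.3483 vs cont=4.3564 → 4.3564 [wait]  node(1,1) S=113.9891 payoff=0.0000 vs cont=1.2237 → 1.2237 [wait]  ⇒ S*(1)=-
t_0: node(0,0) S=109.4500 payoff=0.0000 vs cont=2.7659 → 2.7659 [wait]  ⇒ S*(0)=-

price = 2.7659
boundary = - - - - 93.0306 96.8887
tree:
2.7659
4.3564 1.2237
6.6350 2.1482 0.3264
9.6870 3.6792 0.6623 0.0000
13.4094 6.0863 1.3438 0.0000 0.0000
17.1140 9.5513 2.7268 0.0000 0.0000 0.0000
20.6710 13.4094 5.5331 0.0000 0.0000 0.0000 0.0000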